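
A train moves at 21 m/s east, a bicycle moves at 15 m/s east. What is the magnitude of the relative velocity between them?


Given: v_A = 21 m/s east, v_B = 15 m/s east
Both move in the same direction; relative speed = |v_A - v_B|
|21 - 15| = |6|
= 6 m/s

6 m/s


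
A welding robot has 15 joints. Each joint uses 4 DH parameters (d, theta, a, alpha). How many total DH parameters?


Given: 15 joints, 4 DH parameters per joint (d, theta, a, alpha)
Total DH parameters = number_of_joints * 4
Total = 15 * 4
Total = 60

60


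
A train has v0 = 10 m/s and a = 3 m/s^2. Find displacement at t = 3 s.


Given: v0 = 10 m/s, a = 3 m/s^2, t = 3 s
Using s = v0*t + (1/2)*a*t^2
s = 10*3 + (1/2)*3*3^2
s = 30 + (1/2)*27
s = 30 + 27/2
s = 87/2

87/2 m


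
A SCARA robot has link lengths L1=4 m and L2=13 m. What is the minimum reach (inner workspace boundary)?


Given: L1 = 4 m, L2 = 13 m
For a 2-link planar arm, min reach = |L1 - L2| (second link folded back)
Min reach = |4 - 13|
Min reach = 9 m

9 m


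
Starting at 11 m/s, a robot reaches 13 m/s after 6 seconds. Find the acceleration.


Given: initial velocity v0 = 11 m/s, final velocity v = 13 m/s, time t = 6 s
Using a = (v - v0) / t
a = (13 - 11) / 6
a = 2 / 6
a = 1/3 m/s^2

1/3 m/s^2


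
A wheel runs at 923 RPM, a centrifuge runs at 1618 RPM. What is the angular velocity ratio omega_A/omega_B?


Given: RPM_A = 923, RPM_B = 1618
omega = 2*pi*RPM/60, so omega_A/omega_B = RPM_A / RPM_B
omega_A/omega_B = 923 / 1618
omega_A/omega_B = 923/1618

923/1618


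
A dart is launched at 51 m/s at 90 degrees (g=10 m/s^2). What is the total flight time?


Given: v0 = 51 m/s, theta = 90 deg, g = 10 m/s^2
sin(90) = 1
Using T = 2*v0*sin(theta) / g
T = 2*51*1 / 10
T = 102 / 10
T = 51/5 s

51/5 s


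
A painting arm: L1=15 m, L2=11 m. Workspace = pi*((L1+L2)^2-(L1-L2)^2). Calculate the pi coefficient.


Given: L1 = 15, L2 = 11
(L1+L2)^2 = (26)^2 = 676
(L1-L2)^2 = (4)^2 = 16
Difference = 676 - 16 = 660
This equals 4*L1*L2 = 4*15*11 = 660
Workspace area = 660*pi

660


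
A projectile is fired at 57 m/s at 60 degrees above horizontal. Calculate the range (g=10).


Given: v0 = 57 m/s, theta = 60 deg, g = 10 m/s^2
sin(2*60) = sin(120) = sqrt(3)/2
Using R = v0^2 * sin(2*theta) / g
R = 57^2 * (sqrt(3)/2) / 10
R = 3249 * sqrt(3) / 20
R = 3249/20*sqrt(3) m

3249/20*sqrt(3) m


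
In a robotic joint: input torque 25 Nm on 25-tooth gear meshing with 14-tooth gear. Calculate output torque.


Given: N1 = 25, N2 = 14, T1 = 25 Nm
Using T2/T1 = N2/N1
T2 = T1 * N2 / N1
T2 = 25 * 14 / 25
T2 = 350 / 25
T2 = 14 Nm

14 Nm


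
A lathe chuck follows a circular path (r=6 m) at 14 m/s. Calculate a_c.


Given: v = 14 m/s, r = 6 m
Using a_c = v^2 / r
a_c = 14^2 / 6
a_c = 196 / 6
a_c = 98/3 m/s^2

98/3 m/s^2


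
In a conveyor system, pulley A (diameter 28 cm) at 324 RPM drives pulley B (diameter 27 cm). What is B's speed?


Given: D1 = 28 cm, w1 = 324 RPM, D2 = 27 cm
Using D1*w1 = D2*w2
w2 = D1*w1 / D2
w2 = 28*324 / 27
w2 = 9072 / 27
w2 = 336 RPM

336 RPM


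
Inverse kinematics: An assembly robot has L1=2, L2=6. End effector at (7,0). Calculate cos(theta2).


Given: L1 = 2, L2 = 6, target (x, y) = (7, 0)
Using cos(theta2) = (x^2 + y^2 - L1^2 - L2^2) / (2*L1*L2)
x^2 + y^2 = 7^2 + 0 = 49
L1^2 + L2^2 = 4 + 36 = 40
Numerator = 49 - 40 = 9
Denominator = 2*2*6 = 24
cos(theta2) = 9/24 = 3/8

3/8


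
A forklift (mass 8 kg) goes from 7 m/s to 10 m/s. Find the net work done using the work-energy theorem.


Given: m = 8 kg, v0 = 7 m/s, v = 10 m/s
Using W = (1/2)*m*(v^2 - v0^2)
v^2 = 10^2 = 100
v0^2 = 7^2 = 49
v^2 - v0^2 = 100 - 49 = 51
W = (1/2)*8*51 = 204 J

204 J


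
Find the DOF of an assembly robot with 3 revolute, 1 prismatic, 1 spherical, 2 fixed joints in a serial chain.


Given: serial robot with 3 revolute, 1 prismatic, 1 spherical, 2 fixed joints
DOF contribution per joint type: revolute=1, prismatic=1, spherical=3, fixed=0
DOF = 3*1 + 1*1 + 1*3 + 2*0
DOF = 7

7


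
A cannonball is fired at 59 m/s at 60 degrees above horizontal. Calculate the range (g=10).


Given: v0 = 59 m/s, theta = 60 deg, g = 10 m/s^2
sin(2*60) = sin(120) = sqrt(3)/2
Using R = v0^2 * sin(2*theta) / g
R = 59^2 * (sqrt(3)/2) / 10
R = 3481 * sqrt(3) / 20
R = 3481/20*sqrt(3) m

3481/20*sqrt(3) m


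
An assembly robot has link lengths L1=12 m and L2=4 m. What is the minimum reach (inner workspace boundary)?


Given: L1 = 12 m, L2 = 4 m
For a 2-link planar arm, min reach = |L1 - L2| (second link folded back)
Min reach = |12 - 4|
Min reach = 8 m

8 m


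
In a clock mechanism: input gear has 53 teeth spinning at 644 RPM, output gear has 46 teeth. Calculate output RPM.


Given: N1 = 53 teeth, w1 = 644 RPM, N2 = 46 teeth
Using N1*w1 = N2*w2
w2 = N1*w1 / N2
w2 = 53*644 / 46
w2 = 34132 / 46
w2 = 742 RPM

742 RPM


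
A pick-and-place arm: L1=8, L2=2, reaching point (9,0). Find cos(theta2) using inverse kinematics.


Given: L1 = 8, L2 = 2, target (x, y) = (9, 0)
Using cos(theta2) = (x^2 + y^2 - L1^2 - L2^2) / (2*L1*L2)
x^2 + y^2 = 9^2 + 0 = 81
L1^2 + L2^2 = 64 + 4 = 68
Numerator = 81 - 68 = 13
Denominator = 2*8*2 = 32
cos(theta2) = 13/32 = 13/32

13/32


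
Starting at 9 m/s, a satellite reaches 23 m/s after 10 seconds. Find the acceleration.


Given: initial velocity v0 = 9 m/s, final velocity v = 23 m/s, time t = 10 s
Using a = (v - v0) / t
a = (23 - 9) / 10
a = 14 / 10
a = 7/5 m/s^2

7/5 m/s^2


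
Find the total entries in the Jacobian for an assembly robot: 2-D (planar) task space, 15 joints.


Given: task space dimension = 2, joints = 15
Jacobian is a 2 x 15 matrix
Total entries = rows * columns
Total = 2 * 15
Total = 30

30


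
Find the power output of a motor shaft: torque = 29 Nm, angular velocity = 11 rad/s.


Given: tau = 29 Nm, omega = 11 rad/s
Using P = tau * omega
P = 29 * 11
P = 319 W

319 W


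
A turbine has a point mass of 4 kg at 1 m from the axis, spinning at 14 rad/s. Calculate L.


Given: m = 4 kg, r = 1 m, omega = 14 rad/s
For a point mass: I = m*r^2
I = 4*1^2 = 4*1 = 4
L = I*omega = 4*14
L = 56 kg*m^2/s

56 kg*m^2/s


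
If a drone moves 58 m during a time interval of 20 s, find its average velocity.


Given: distance d = 58 m, time t = 20 s
Using v = d / t
v = 58 / 20
v = 29/10 m/s

29/10 m/s


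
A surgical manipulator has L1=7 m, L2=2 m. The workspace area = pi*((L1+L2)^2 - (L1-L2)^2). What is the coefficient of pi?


Given: L1 = 7, L2 = 2
(L1+L2)^2 = (9)^2 = 81
(L1-L2)^2 = (5)^2 = 25
Difference = 81 - 25 = 56
This equals 4*L1*L2 = 4*7*2 = 56
Workspace area = 56*pi

56


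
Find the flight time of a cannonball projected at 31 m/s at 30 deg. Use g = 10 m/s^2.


Given: v0 = 31 m/s, theta = 30 deg, g = 10 m/s^2
sin(30) = 1/2
Using T = 2*v0*sin(theta) / g
T = 2*31*1/2 / 10
T = 31 / 10
T = 31/10 s

31/10 s


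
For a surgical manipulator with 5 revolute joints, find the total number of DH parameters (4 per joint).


Given: 5 joints, 4 DH parameters per joint (d, theta, a, alpha)
Total DH parameters = number_of_joints * 4
Total = 5 * 4
Total = 20

20


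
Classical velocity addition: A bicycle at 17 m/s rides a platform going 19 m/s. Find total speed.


Given: object velocity = 17 m/s, platform velocity = 19 m/s (same direction)
Using classical velocity addition: v_total = v_object + v_platform
v_total = 17 + 19
v_total = 36 m/s

36 m/s


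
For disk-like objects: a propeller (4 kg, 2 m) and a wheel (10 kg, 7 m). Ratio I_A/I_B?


Given: M1=4 kg, R1=2 m, M2=10 kg, R2=7 m
For a disk: I = (1/2)*M*R^2, so I_A/I_B = (M1*R1^2)/(M2*R2^2)
M1*R1^2 = 4*4 = 16
M2*R2^2 = 10*49 = 490
I_A/I_B = 16/490 = 8/245

8/245


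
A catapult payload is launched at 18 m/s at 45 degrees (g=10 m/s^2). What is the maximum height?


Given: v0 = 18 m/s, theta = 45 deg, g = 10 m/s^2
sin^2(45) = 1/2
Using H = v0^2 * sin^2(theta) / (2*g)
H = 18^2 * 1/2 / (2*10)
H = 324 * 1/2 / 20
H = 162 / 20
H = 81/10 m

81/10 m


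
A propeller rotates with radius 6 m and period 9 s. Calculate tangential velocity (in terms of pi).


Given: radius r = 6 m, period T = 9 s
Using v = 2*pi*r / T
v = 2*pi*6 / 9
v = 12*pi / 9
v = 4/3*pi m/s

4/3*pi m/s


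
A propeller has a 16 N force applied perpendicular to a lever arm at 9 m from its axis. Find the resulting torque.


Given: F = 16 N, r = 9 m, angle = 90 deg (perpendicular)
Using tau = F * r * sin(90)
sin(90) = 1
tau = 16 * 9 * 1
tau = 144 Nm

144 Nm


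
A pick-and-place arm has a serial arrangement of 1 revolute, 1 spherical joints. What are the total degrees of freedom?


Given: serial robot with 1 revolute, 1 spherical joints
DOF contribution per joint type: revolute=1, prismatic=1, spherical=3, fixed=0
DOF = 1*1 + 1*3
DOF = 4

4


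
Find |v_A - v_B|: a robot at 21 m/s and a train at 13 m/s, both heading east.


Given: v_A = 21 m/s east, v_B = 13 m/s east
Both move in the same direction; relative speed = |v_A - v_B|
|21 - 13| = |8|
= 8 m/s

8 m/s


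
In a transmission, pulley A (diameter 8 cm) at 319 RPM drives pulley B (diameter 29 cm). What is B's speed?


Given: D1 = 8 cm, w1 = 319 RPM, D2 = 29 cm
Using D1*w1 = D2*w2
w2 = D1*w1 / D2
w2 = 8*319 / 29
w2 = 2552 / 29
w2 = 88 RPM

88 RPM


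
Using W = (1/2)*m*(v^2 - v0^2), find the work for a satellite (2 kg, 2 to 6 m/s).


Given: m = 2 kg, v0 = 2 m/s, v = 6 m/s
Using W = (1/2)*m*(v^2 - v0^2)
v^2 = 6^2 = 36
v0^2 = 2^2 = 4
v^2 - v0^2 = 36 - 4 = 32
W = (1/2)*2*32 = 32 J

32 J


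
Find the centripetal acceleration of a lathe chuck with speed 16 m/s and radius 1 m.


Given: v = 16 m/s, r = 1 m
Using a_c = v^2 / r
a_c = 16^2 / 1
a_c = 256 / 1
a_c = 256 m/s^2

256 m/s^2


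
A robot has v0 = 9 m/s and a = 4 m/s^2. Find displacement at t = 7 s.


Given: v0 = 9 m/s, a = 4 m/s^2, t = 7 s
Using s = v0*t + (1/2)*a*t^2
s = 9*7 + (1/2)*4*7^2
s = 63 + (1/2)*196
s = 63 + 98
s = 161

161 m


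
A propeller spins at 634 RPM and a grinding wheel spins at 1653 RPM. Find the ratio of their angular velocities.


Given: RPM_A = 634, RPM_B = 1653
omega = 2*pi*RPM/60, so omega_A/omega_B = RPM_A / RPM_B
omega_A/omega_B = 634 / 1653
omega_A/omega_B = 634/1653

634/1653


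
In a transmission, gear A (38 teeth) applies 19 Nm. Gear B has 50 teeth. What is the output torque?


Given: N1 = 38, N2 = 50, T1 = 19 Nm
Using T2/T1 = N2/N1
T2 = T1 * N2 / N1
T2 = 19 * 50 / 38
T2 = 950 / 38
T2 = 25 Nm

25 Nm


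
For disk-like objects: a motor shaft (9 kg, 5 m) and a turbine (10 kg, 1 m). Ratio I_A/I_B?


Given: M1=9 kg, R1=5 m, M2=10 kg, R2=1 m
For a disk: I = (1/2)*M*R^2, so I_A/I_B = (M1*R1^2)/(M2*R2^2)
M1*R1^2 = 9*25 = 225
M2*R2^2 = 10*1 = 10
I_A/I_B = 225/10 = 45/2

45/2


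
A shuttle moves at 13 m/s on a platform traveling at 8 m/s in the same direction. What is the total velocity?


Given: object velocity = 13 m/s, platform velocity = 8 m/s (same direction)
Using classical velocity addition: v_total = v_object + v_platform
v_total = 13 + 8
v_total = 21 m/s

21 m/s


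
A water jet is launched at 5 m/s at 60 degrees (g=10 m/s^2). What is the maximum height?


Given: v0 = 5 m/s, theta = 60 deg, g = 10 m/s^2
sin^2(60) = 3/4
Using H = v0^2 * sin^2(theta) / (2*g)
H = 5^2 * 3/4 / (2*10)
H = 25 * 3/4 / 20
H = 75/4 / 20
H = 15/16 m

15/16 m


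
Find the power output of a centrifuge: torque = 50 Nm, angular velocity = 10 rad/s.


Given: tau = 50 Nm, omega = 10 rad/s
Using P = tau * omega
P = 50 * 10
P = 500 W

500 W


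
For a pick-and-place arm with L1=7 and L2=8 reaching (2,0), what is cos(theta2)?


Given: L1 = 7, L2 = 8, target (x, y) = (2, 0)
Using cos(theta2) = (x^2 + y^2 - L1^2 - L2^2) / (2*L1*L2)
x^2 + y^2 = 2^2 + 0 = 4
L1^2 + L2^2 = 49 + 64 = 113
Numerator = 4 - 113 = -109
Denominator = 2*7*8 = 112
cos(theta2) = -109/112 = -109/112

-109/112


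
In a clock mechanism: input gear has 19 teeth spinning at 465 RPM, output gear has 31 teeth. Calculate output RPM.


Given: N1 = 19 teeth, w1 = 465 RPM, N2 = 31 teeth
Using N1*w1 = N2*w2
w2 = N1*w1 / N2
w2 = 19*465 / 31
w2 = 8835 / 31
w2 = 285 RPM

285 RPM


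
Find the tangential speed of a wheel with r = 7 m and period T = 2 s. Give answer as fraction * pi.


Given: radius r = 7 m, period T = 2 s
Using v = 2*pi*r / T
v = 2*pi*7 / 2
v = 14*pi / 2
v = 7*pi m/s

7*pi m/s


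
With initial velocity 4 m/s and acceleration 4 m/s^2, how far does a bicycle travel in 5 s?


Given: v0 = 4 m/s, a = 4 m/s^2, t = 5 s
Using s = v0*t + (1/2)*a*t^2
s = 4*5 + (1/2)*4*5^2
s = 20 + (1/2)*100
s = 20 + 50
s = 70

70 m


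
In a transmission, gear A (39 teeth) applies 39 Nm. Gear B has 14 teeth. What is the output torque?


Given: N1 = 39, N2 = 14, T1 = 39 Nm
Using T2/T1 = N2/N1
T2 = T1 * N2 / N1
T2 = 39 * 14 / 39
T2 = 546 / 39
T2 = 14 Nm

14 Nm


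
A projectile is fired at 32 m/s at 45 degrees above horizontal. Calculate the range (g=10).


Given: v0 = 32 m/s, theta = 45 deg, g = 10 m/s^2
sin(2*45) = sin(90) = 1
Using R = v0^2 * sin(2*theta) / g
R = 32^2 * 1 / 10
R = 1024 / 10
R = 512/5 m

512/5 m


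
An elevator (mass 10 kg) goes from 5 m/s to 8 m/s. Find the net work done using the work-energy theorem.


Given: m = 10 kg, v0 = 5 m/s, v = 8 m/s
Using W = (1/2)*m*(v^2 - v0^2)
v^2 = 8^2 = 64
v0^2 = 5^2 = 25
v^2 - v0^2 = 64 - 25 = 39
W = (1/2)*10*39 = 195 J

195 J


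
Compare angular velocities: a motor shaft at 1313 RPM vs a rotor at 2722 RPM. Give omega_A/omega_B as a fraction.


Given: RPM_A = 1313, RPM_B = 2722
omega = 2*pi*RPM/60, so omega_A/omega_B = RPM_A / RPM_B
omega_A/omega_B = 1313 / 2722
omega_A/omega_B = 1313/2722

1313/2722


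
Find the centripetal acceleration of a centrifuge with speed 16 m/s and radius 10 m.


Given: v = 16 m/s, r = 10 m
Using a_c = v^2 / r
a_c = 16^2 / 10
a_c = 256 / 10
a_c = 128/5 m/s^2

128/5 m/s^2


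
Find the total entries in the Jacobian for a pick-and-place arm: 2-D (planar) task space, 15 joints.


Given: task space dimension = 2, joints = 15
Jacobian is a 2 x 15 matrix
Total entries = rows * columns
Total = 2 * 15
Total = 30

30


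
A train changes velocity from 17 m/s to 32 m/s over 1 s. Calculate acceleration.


Given: initial velocity v0 = 17 m/s, final velocity v = 32 m/s, time t = 1 s
Using a = (v - v0) / t
a = (32 - 17) / 1
a = 15 / 1
a = 15 m/s^2

15 m/s^2


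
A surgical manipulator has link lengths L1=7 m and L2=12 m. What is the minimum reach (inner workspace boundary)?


Given: L1 = 7 m, L2 = 12 m
For a 2-link planar arm, min reach = |L1 - L2| (second link folded back)
Min reach = |7 - 12|
Min reach = 5 m

5 m


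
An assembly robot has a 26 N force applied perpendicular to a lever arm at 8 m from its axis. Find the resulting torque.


Given: F = 26 N, r = 8 m, angle = 90 deg (perpendicular)
Using tau = F * r * sin(90)
sin(90) = 1
tau = 26 * 8 * 1
tau = 208 Nm

208 Nm


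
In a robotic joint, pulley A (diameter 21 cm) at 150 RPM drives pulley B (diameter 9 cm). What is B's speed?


Given: D1 = 21 cm, w1 = 150 RPM, D2 = 9 cm
Using D1*w1 = D2*w2
w2 = D1*w1 / D2
w2 = 21*150 / 9
w2 = 3150 / 9
w2 = 350 RPM

350 RPM


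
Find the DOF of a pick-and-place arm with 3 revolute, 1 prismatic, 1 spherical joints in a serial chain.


Given: serial robot with 3 revolute, 1 prismatic, 1 spherical joints
DOF contribution per joint type: revolute=1, prismatic=1, spherical=3, fixed=0
DOF = 3*1 + 1*1 + 1*3
DOF = 7

7


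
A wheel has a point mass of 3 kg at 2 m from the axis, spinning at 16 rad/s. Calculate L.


Given: m = 3 kg, r = 2 m, omega = 16 rad/s
For a point mass: I = m*r^2
I = 3*2^2 = 3*4 = 12
L = I*omega = 12*16
L = 192 kg*m^2/s

192 kg*m^2/s


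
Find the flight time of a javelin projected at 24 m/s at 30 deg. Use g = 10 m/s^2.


Given: v0 = 24 m/s, theta = 30 deg, g = 10 m/s^2
sin(30) = 1/2
Using T = 2*v0*sin(theta) / g
T = 2*24*1/2 / 10
T = 24 / 10
T = 12/5 s

12/5 s


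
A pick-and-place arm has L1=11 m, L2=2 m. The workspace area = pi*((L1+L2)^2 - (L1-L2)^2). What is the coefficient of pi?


Given: L1 = 11, L2 = 2
(L1+L2)^2 = (13)^2 = 169
(L1-L2)^2 = (9)^2 = 81
Difference = 169 - 81 = 88
This equals 4*L1*L2 = 4*11*2 = 88
Workspace area = 88*pi

88


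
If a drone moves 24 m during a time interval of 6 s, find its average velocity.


Given: distance d = 24 m, time t = 6 s
Using v = d / t
v = 24 / 6
v = 4 m/s

4 m/s


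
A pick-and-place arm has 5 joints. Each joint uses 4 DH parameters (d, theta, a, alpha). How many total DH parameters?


Given: 5 joints, 4 DH parameters per joint (d, theta, a, alpha)
Total DH parameters = number_of_joints * 4
Total = 5 * 4
Total = 20

20


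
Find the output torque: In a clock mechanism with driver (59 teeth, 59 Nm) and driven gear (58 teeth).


Given: N1 = 59, N2 = 58, T1 = 59 Nm
Using T2/T1 = N2/N1
T2 = T1 * N2 / N1
T2 = 59 * 58 / 59
T2 = 3422 / 59
T2 = 58 Nm

58 Nm


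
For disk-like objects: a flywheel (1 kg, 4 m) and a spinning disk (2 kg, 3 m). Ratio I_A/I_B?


Given: M1=1 kg, R1=4 m, M2=2 kg, R2=3 m
For a disk: I = (1/2)*M*R^2, so I_A/I_B = (M1*R1^2)/(M2*R2^2)
M1*R1^2 = 1*16 = 16
M2*R2^2 = 2*9 = 18
I_A/I_B = 16/18 = 8/9

8/9


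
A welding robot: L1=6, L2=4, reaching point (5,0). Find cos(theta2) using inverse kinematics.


Given: L1 = 6, L2 = 4, target (x, y) = (5, 0)
Using cos(theta2) = (x^2 + y^2 - L1^2 - L2^2) / (2*L1*L2)
x^2 + y^2 = 5^2 + 0 = 25
L1^2 + L2^2 = 36 + 16 = 52
Numerator = 25 - 52 = -27
Denominator = 2*6*4 = 48
cos(theta2) = -27/48 = -9/16

-9/16


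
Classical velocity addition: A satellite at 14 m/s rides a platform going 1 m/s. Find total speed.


Given: object velocity = 14 m/s, platform velocity = 1 m/s (same direction)
Using classical velocity addition: v_total = v_object + v_platform
v_total = 14 + 1
v_total = 15 m/s

15 m/s


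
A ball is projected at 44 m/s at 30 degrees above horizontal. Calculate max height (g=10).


Given: v0 = 44 m/s, theta = 30 deg, g = 10 m/s^2
sin^2(30) = 1/4
Using H = v0^2 * sin^2(theta) / (2*g)
H = 44^2 * 1/4 / (2*10)
H = 1936 * 1/4 / 20
H = 484 / 20
H = 121/5 m

121/5 m


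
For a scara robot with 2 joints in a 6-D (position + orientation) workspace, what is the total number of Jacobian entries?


Given: task space dimension = 6, joints = 2
Jacobian is a 6 x 2 matrix
Total entries = rows * columns
Total = 6 * 2
Total = 12

12


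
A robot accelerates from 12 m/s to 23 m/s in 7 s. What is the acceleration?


Given: initial velocity v0 = 12 m/s, final velocity v = 23 m/s, time t = 7 s
Using a = (v - v0) / t
a = (23 - 12) / 7
a = 11 / 7
a = 11/7 m/s^2

11/7 m/s^2


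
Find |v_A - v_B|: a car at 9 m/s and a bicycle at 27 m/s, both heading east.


Given: v_A = 9 m/s east, v_B = 27 m/s east
Both move in the same direction; relative speed = |v_A - v_B|
|9 - 27| = |-18|
= 18 m/s

18 m/s


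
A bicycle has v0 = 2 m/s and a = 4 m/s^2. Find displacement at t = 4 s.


Given: v0 = 2 m/s, a = 4 m/s^2, t = 4 s
Using s = v0*t + (1/2)*a*t^2
s = 2*4 + (1/2)*4*4^2
s = 8 + (1/2)*64
s = 8 + 32
s = 40

40 m


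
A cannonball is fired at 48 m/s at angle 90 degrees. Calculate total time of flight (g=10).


Given: v0 = 48 m/s, theta = 90 deg, g = 10 m/s^2
sin(90) = 1
Using T = 2*v0*sin(theta) / g
T = 2*48*1 / 10
T = 96 / 10
T = 48/5 s

48/5 s


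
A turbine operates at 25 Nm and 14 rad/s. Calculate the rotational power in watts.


Given: tau = 25 Nm, omega = 14 rad/s
Using P = tau * omega
P = 25 * 14
P = 350 W

350 W


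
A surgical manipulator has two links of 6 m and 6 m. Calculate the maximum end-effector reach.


Given: L1 = 6 m, L2 = 6 m
For a 2-link planar arm, max reach = L1 + L2 (fully extended)
Max reach = 6 + 6
Max reach = 12 m

12 m


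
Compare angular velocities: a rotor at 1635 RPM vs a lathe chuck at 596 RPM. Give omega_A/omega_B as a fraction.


Given: RPM_A = 1635, RPM_B = 596
omega = 2*pi*RPM/60, so omega_A/omega_B = RPM_A / RPM_B
omega_A/omega_B = 1635 / 596
omega_A/omega_B = 1635/596

1635/596


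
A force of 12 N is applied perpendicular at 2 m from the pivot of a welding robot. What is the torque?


Given: F = 12 N, r = 2 m, angle = 90 deg (perpendicular)
Using tau = F * r * sin(90)
sin(90) = 1
tau = 12 * 2 * 1
tau = 24 Nm

24 Nm


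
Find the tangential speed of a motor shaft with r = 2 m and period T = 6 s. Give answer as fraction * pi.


Given: radius r = 2 m, period T = 6 s
Using v = 2*pi*r / T
v = 2*pi*2 / 6
v = 4*pi / 6
v = 2/3*pi m/s

2/3*pi m/s


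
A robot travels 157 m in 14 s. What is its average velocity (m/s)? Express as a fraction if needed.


Given: distance d = 157 m, time t = 14 s
Using v = d / t
v = 157 / 14
v = 157/14 m/s

157/14 m/s


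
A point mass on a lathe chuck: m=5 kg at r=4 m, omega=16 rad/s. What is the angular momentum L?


Given: m = 5 kg, r = 4 m, omega = 16 rad/s
For a point mass: I = m*r^2
I = 5*4^2 = 5*16 = 80
L = I*omega = 80*16
L = 1280 kg*m^2/s

1280 kg*m^2/s


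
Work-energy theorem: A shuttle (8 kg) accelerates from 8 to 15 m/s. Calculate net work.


Given: m = 8 kg, v0 = 8 m/s, v = 15 m/s
Using W = (1/2)*m*(v^2 - v0^2)
v^2 = 15^2 = 225
v0^2 = 8^2 = 64
v^2 - v0^2 = 225 - 64 = 161
W = (1/2)*8*161 = 644 J

644 J


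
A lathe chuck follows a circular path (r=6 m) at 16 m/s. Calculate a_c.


Given: v = 16 m/s, r = 6 m
Using a_c = v^2 / r
a_c = 16^2 / 6
a_c = 256 / 6
a_c = 128/3 m/s^2

128/3 m/s^2


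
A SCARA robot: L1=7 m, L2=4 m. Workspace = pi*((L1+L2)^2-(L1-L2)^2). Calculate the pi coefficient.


Given: L1 = 7, L2 = 4
(L1+L2)^2 = (11)^2 = 121
(L1-L2)^2 = (3)^2 = 9
Difference = 121 - 9 = 112
This equals 4*L1*L2 = 4*7*4 = 112
Workspace area = 112*pi

112


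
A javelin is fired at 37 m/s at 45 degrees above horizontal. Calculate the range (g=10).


Given: v0 = 37 m/s, theta = 45 deg, g = 10 m/s^2
sin(2*45) = sin(90) = 1
Using R = v0^2 * sin(2*theta) / g
R = 37^2 * 1 / 10
R = 1369 / 10
R = 1369/10 m

1369/10 m


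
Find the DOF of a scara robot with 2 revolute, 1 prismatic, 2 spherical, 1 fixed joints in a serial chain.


Given: serial robot with 2 revolute, 1 prismatic, 2 spherical, 1 fixed joints
DOF contribution per joint type: revolute=1, prismatic=1, spherical=3, fixed=0
DOF = 2*1 + 1*1 + 2*3 + 1*0
DOF = 9

9


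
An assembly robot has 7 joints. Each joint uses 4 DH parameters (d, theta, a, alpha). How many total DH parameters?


Given: 7 joints, 4 DH parameters per joint (d, theta, a, alpha)
Total DH parameters = number_of_joints * 4
Total = 7 * 4
Total = 28

28


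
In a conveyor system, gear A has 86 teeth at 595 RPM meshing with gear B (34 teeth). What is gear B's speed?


Given: N1 = 86 teeth, w1 = 595 RPM, N2 = 34 teeth
Using N1*w1 = N2*w2
w2 = N1*w1 / N2
w2 = 86*595 / 34
w2 = 51170 / 34
w2 = 1505 RPM

1505 RPM


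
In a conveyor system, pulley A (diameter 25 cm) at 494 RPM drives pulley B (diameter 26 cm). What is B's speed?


Given: D1 = 25 cm, w1 = 494 RPM, D2 = 26 cm
Using D1*w1 = D2*w2
w2 = D1*w1 / D2
w2 = 25*494 / 26
w2 = 12350 / 26
w2 = 475 RPM

475 RPM


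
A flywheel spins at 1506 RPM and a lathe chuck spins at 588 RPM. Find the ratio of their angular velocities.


Given: RPM_A = 1506, RPM_B = 588
omega = 2*pi*RPM/60, so omega_A/omega_B = RPM_A / RPM_B
omega_A/omega_B = 1506 / 588
omega_A/omega_B = 251/98

251/98


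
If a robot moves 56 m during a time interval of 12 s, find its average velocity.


Given: distance d = 56 m, time t = 12 s
Using v = d / t
v = 56 / 12
v = 14/3 m/s

14/3 m/s


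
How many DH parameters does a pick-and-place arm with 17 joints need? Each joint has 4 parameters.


Given: 17 joints, 4 DH parameters per joint (d, theta, a, alpha)
Total DH parameters = number_of_joints * 4
Total = 17 * 4
Total = 68

68


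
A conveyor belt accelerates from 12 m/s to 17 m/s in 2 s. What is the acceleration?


Given: initial velocity v0 = 12 m/s, final velocity v = 17 m/s, time t = 2 s
Using a = (v - v0) / t
a = (17 - 12) / 2
a = 5 / 2
a = 5/2 m/s^2

5/2 m/s^2


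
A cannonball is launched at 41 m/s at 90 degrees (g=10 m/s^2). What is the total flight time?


Given: v0 = 41 m/s, theta = 90 deg, g = 10 m/s^2
sin(90) = 1
Using T = 2*v0*sin(theta) / g
T = 2*41*1 / 10
T = 82 / 10
T = 41/5 s

41/5 s


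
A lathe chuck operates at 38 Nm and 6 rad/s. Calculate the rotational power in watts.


Given: tau = 38 Nm, omega = 6 rad/s
Using P = tau * omega
P = 38 * 6
P = 228 W

228 W


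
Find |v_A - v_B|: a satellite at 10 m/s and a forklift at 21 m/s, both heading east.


Given: v_A = 10 m/s east, v_B = 21 m/s east
Both move in the same direction; relative speed = |v_A - v_B|
|10 - 21| = |-11|
= 11 m/s

11 m/s


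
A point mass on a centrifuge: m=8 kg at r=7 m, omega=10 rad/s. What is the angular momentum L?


Given: m = 8 kg, r = 7 m, omega = 10 rad/s
For a point mass: I = m*r^2
I = 8*7^2 = 8*49 = 392
L = I*omega = 392*10
L = 3920 kg*m^2/s

3920 kg*m^2/s


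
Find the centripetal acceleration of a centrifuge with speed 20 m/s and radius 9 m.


Given: v = 20 m/s, r = 9 m
Using a_c = v^2 / r
a_c = 20^2 / 9
a_c = 400 / 9
a_c = 400/9 m/s^2

400/9 m/s^2


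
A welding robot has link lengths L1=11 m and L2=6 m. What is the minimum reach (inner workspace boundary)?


Given: L1 = 11 m, L2 = 6 m
For a 2-link planar arm, min reach = |L1 - L2| (second link folded back)
Min reach = |11 - 6|
Min reach = 5 m

5 m


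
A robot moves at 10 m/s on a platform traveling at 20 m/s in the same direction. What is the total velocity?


Given: object velocity = 10 m/s, platform velocity = 20 m/s (same direction)
Using classical velocity addition: v_total = v_object + v_platform
v_total = 10 + 20
v_total = 30 m/s

30 m/s


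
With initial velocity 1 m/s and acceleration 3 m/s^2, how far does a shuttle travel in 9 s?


Given: v0 = 1 m/s, a = 3 m/s^2, t = 9 s
Using s = v0*t + (1/2)*a*t^2
s = 1*9 + (1/2)*3*9^2
s = 9 + (1/2)*243
s = 9 + 243/2
s = 261/2

261/2 m


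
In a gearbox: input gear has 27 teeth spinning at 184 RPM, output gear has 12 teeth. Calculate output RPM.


Given: N1 = 27 teeth, w1 = 184 RPM, N2 = 12 teeth
Using N1*w1 = N2*w2
w2 = N1*w1 / N2
w2 = 27*184 / 12
w2 = 4968 / 12
w2 = 414 RPM

414 RPM


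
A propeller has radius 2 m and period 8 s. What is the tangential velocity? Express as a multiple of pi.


Given: radius r = 2 m, period T = 8 s
Using v = 2*pi*r / T
v = 2*pi*2 / 8
v = 4*pi / 8
v = 1/2*pi m/s

1/2*pi m/s


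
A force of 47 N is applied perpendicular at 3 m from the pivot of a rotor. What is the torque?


Given: F = 47 N, r = 3 m, angle = 90 deg (perpendicular)
Using tau = F * r * sin(90)
sin(90) = 1
tau = 47 * 3 * 1
tau = 141 Nm

141 Nm


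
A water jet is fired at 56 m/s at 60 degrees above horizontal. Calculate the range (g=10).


Given: v0 = 56 m/s, theta = 60 deg, g = 10 m/s^2
sin(2*60) = sin(120) = sqrt(3)/2
Using R = v0^2 * sin(2*theta) / g
R = 56^2 * (sqrt(3)/2) / 10
R = 3136 * sqrt(3) / 20
R = 784/5*sqrt(3) m

784/5*sqrt(3) m


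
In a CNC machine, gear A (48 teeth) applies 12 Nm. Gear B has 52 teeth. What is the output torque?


Given: N1 = 48, N2 = 52, T1 = 12 Nm
Using T2/T1 = N2/N1
T2 = T1 * N2 / N1
T2 = 12 * 52 / 48
T2 = 624 / 48
T2 = 13 Nm

13 Nm


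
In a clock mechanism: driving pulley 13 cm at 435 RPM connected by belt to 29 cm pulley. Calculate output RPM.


Given: D1 = 13 cm, w1 = 435 RPM, D2 = 29 cm
Using D1*w1 = D2*w2
w2 = D1*w1 / D2
w2 = 13*435 / 29
w2 = 5655 / 29
w2 = 195 RPM

195 RPM


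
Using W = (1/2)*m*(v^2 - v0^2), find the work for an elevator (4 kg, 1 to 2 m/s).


Given: m = 4 kg, v0 = 1 m/s, v = 2 m/s
Using W = (1/2)*m*(v^2 - v0^2)
v^2 = 2^2 = 4
v0^2 = 1^2 = 1
v^2 - v0^2 = 4 - 1 = 3
W = (1/2)*4*3 = 6 J

6 J


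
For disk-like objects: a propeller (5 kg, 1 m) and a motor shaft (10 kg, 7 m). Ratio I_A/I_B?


Given: M1=5 kg, R1=1 m, M2=10 kg, R2=7 m
For a disk: I = (1/2)*M*R^2, so I_A/I_B = (M1*R1^2)/(M2*R2^2)
M1*R1^2 = 5*1 = 5
M2*R2^2 = 10*49 = 490
I_A/I_B = 5/490 = 1/98

1/98


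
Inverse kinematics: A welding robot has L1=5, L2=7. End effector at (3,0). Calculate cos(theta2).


Given: L1 = 5, L2 = 7, target (x, y) = (3, 0)
Using cos(theta2) = (x^2 + y^2 - L1^2 - L2^2) / (2*L1*L2)
x^2 + y^2 = 3^2 + 0 = 9
L1^2 + L2^2 = 25 + 49 = 74
Numerator = 9 - 74 = -65
Denominator = 2*5*7 = 70
cos(theta2) = -65/70 = -13/14

-13/14


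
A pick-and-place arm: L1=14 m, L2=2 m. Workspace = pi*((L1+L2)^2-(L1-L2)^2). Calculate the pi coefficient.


Given: L1 = 14, L2 = 2
(L1+L2)^2 = (16)^2 = 256
(L1-L2)^2 = (12)^2 = 144
Difference = 256 - 144 = 112
This equals 4*L1*L2 = 4*14*2 = 112
Workspace area = 112*pi

112


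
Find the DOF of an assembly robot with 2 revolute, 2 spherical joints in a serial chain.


Given: serial robot with 2 revolute, 2 spherical joints
DOF contribution per joint type: revolute=1, prismatic=1, spherical=3, fixed=0
DOF = 2*1 + 2*3
DOF = 8

8


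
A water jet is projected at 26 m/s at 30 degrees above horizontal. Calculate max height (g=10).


Given: v0 = 26 m/s, theta = 30 deg, g = 10 m/s^2
sin^2(30) = 1/4
Using H = v0^2 * sin^2(theta) / (2*g)
H = 26^2 * 1/4 / (2*10)
H = 676 * 1/4 / 20
H = 169 / 20
H = 169/20 m

169/20 m


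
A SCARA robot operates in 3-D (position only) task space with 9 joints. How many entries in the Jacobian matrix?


Given: task space dimension = 3, joints = 9
Jacobian is a 3 x 9 matrix
Total entries = rows * columns
Total = 3 * 9
Total = 27

27


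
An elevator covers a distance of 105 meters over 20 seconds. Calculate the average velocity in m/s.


Given: distance d = 105 m, time t = 20 s
Using v = d / t
v = 105 / 20
v = 21/4 m/s

21/4 m/s


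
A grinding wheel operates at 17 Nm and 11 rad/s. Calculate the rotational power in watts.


Given: tau = 17 Nm, omega = 11 rad/s
Using P = tau * omega
P = 17 * 11
P = 187 W

187 W


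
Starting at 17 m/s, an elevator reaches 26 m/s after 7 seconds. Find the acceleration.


Given: initial velocity v0 = 17 m/s, final velocity v = 26 m/s, time t = 7 s
Using a = (v - v0) / t
a = (26 - 17) / 7
a = 9 / 7
a = 9/7 m/s^2

9/7 m/s^2


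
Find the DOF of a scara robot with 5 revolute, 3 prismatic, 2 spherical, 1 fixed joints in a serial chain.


Given: serial robot with 5 revolute, 3 prismatic, 2 spherical, 1 fixed joints
DOF contribution per joint type: revolute=1, prismatic=1, spherical=3, fixed=0
DOF = 5*1 + 3*1 + 2*3 + 1*0
DOF = 14

14


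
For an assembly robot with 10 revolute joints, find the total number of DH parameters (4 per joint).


Given: 10 joints, 4 DH parameters per joint (d, theta, a, alpha)
Total DH parameters = number_of_joints * 4
Total = 10 * 4
Total = 40

40


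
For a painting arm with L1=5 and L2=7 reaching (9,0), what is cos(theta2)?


Given: L1 = 5, L2 = 7, target (x, y) = (9, 0)
Using cos(theta2) = (x^2 + y^2 - L1^2 - L2^2) / (2*L1*L2)
x^2 + y^2 = 9^2 + 0 = 81
L1^2 + L2^2 = 25 + 49 = 74
Numerator = 81 - 74 = 7
Denominator = 2*5*7 = 70
cos(theta2) = 7/70 = 1/10

1/10


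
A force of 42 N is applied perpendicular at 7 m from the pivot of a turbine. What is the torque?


Given: F = 42 N, r = 7 m, angle = 90 deg (perpendicular)
Using tau = F * r * sin(90)
sin(90) = 1
tau = 42 * 7 * 1
tau = 294 Nm

294 Nm


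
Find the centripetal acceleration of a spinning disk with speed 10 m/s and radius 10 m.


Given: v = 10 m/s, r = 10 m
Using a_c = v^2 / r
a_c = 10^2 / 10
a_c = 100 / 10
a_c = 10 m/s^2

10 m/s^2


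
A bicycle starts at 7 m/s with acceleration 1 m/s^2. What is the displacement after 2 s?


Given: v0 = 7 m/s, a = 1 m/s^2, t = 2 s
Using s = v0*t + (1/2)*a*t^2
s = 7*2 + (1/2)*1*2^2
s = 14 + (1/2)*4
s = 14 + 2
s = 16

16 m


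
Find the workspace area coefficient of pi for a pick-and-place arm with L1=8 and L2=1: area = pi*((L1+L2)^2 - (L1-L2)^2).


Given: L1 = 8, L2 = 1
(L1+L2)^2 = (9)^2 = 81
(L1-L2)^2 = (7)^2 = 49
Difference = 81 - 49 = 32
This equals 4*L1*L2 = 4*8*1 = 32
Workspace area = 32*pi

32


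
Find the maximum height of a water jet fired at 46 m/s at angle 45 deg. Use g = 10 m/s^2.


Given: v0 = 46 m/s, theta = 45 deg, g = 10 m/s^2
sin^2(45) = 1/2
Using H = v0^2 * sin^2(theta) / (2*g)
H = 46^2 * 1/2 / (2*10)
H = 2116 * 1/2 / 20
H = 1058 / 20
H = 529/10 m

529/10 m


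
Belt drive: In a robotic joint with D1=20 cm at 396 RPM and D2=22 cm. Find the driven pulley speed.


Given: D1 = 20 cm, w1 = 396 RPM, D2 = 22 cm
Using D1*w1 = D2*w2
w2 = D1*w1 / D2
w2 = 20*396 / 22
w2 = 7920 / 22
w2 = 360 RPM

360 RPM


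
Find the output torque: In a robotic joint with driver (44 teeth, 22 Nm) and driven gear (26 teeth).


Given: N1 = 44, N2 = 26, T1 = 22 Nm
Using T2/T1 = N2/N1
T2 = T1 * N2 / N1
T2 = 22 * 26 / 44
T2 = 572 / 44
T2 = 13 Nm

13 Nm


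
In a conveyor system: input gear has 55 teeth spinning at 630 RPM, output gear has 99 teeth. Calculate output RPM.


Given: N1 = 55 teeth, w1 = 630 RPM, N2 = 99 teeth
Using N1*w1 = N2*w2
w2 = N1*w1 / N2
w2 = 55*630 / 99
w2 = 34650 / 99
w2 = 350 RPM

350 RPM


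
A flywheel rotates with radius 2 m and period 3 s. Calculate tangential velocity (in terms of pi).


Given: radius r = 2 m, period T = 3 s
Using v = 2*pi*r / T
v = 2*pi*2 / 3
v = 4*pi / 3
v = 4/3*pi m/s

4/3*pi m/s


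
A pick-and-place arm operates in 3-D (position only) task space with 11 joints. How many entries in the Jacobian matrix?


Given: task space dimension = 3, joints = 11
Jacobian is a 3 x 11 matrix
Total entries = rows * columns
Total = 3 * 11
Total = 33

33


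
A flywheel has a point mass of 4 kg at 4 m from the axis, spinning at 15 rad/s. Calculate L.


Given: m = 4 kg, r = 4 m, omega = 15 rad/s
For a point mass: I = m*r^2
I = 4*4^2 = 4*16 = 64
L = I*omega = 64*15
L = 960 kg*m^2/s

960 kg*m^2/s


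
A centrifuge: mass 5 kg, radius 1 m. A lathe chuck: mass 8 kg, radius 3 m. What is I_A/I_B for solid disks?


Given: M1=5 kg, R1=1 m, M2=8 kg, R2=3 m
For a disk: I = (1/2)*M*R^2, so I_A/I_B = (M1*R1^2)/(M2*R2^2)
M1*R1^2 = 5*1 = 5
M2*R2^2 = 8*9 = 72
I_A/I_B = 5/72 = 5/72

5/72


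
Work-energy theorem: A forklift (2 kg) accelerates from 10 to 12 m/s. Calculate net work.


Given: m = 2 kg, v0 = 10 m/s, v = 12 m/s
Using W = (1/2)*m*(v^2 - v0^2)
v^2 = 12^2 = 144
v0^2 = 10^2 = 100
v^2 - v0^2 = 144 - 100 = 44
W = (1/2)*2*44 = 44 J

44 J


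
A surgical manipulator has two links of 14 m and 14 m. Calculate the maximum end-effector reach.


Given: L1 = 14 m, L2 = 14 m
For a 2-link planar arm, max reach = L1 + L2 (fully extended)
Max reach = 14 + 14
Max reach = 28 m

28 m


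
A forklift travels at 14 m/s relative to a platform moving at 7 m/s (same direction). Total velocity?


Given: object velocity = 14 m/s, platform velocity = 7 m/s (same direction)
Using classical velocity addition: v_total = v_object + v_platform
v_total = 14 + 7
v_total = 21 m/s

21 m/s


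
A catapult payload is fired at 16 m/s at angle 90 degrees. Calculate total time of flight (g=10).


Given: v0 = 16 m/s, theta = 90 deg, g = 10 m/s^2
sin(90) = 1
Using T = 2*v0*sin(theta) / g
T = 2*16*1 / 10
T = 32 / 10
T = 16/5 s

16/5 s


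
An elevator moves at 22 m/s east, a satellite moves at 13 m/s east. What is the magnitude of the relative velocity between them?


Given: v_A = 22 m/s east, v_B = 13 m/s east
Both move in the same direction; relative speed = |v_A - v_B|
|22 - 13| = |9|
= 9 m/s

9 m/s


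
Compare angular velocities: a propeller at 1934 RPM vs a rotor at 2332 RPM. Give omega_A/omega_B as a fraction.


Given: RPM_A = 1934, RPM_B = 2332
omega = 2*pi*RPM/60, so omega_A/omega_B = RPM_A / RPM_B
omega_A/omega_B = 1934 / 2332
omega_A/omega_B = 967/1166

967/1166


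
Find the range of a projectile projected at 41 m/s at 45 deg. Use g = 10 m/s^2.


Given: v0 = 41 m/s, theta = 45 deg, g = 10 m/s^2
sin(2*45) = sin(90) = 1
Using R = v0^2 * sin(2*theta) / g
R = 41^2 * 1 / 10
R = 1681 / 10
R = 1681/10 m

1681/10 m


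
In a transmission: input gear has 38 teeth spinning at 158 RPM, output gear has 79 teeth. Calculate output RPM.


Given: N1 = 38 teeth, w1 = 158 RPM, N2 = 79 teeth
Using N1*w1 = N2*w2
w2 = N1*w1 / N2
w2 = 38*158 / 79
w2 = 6004 / 79
w2 = 76 RPM

76 RPM


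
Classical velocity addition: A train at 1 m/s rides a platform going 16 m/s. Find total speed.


Given: object velocity = 1 m/s, platform velocity = 16 m/s (same direction)
Using classical velocity addition: v_total = v_object + v_platform
v_total = 1 + 16
v_total = 17 m/s

17 m/s


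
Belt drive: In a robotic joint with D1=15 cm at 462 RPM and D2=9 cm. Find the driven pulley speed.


Given: D1 = 15 cm, w1 = 462 RPM, D2 = 9 cm
Using D1*w1 = D2*w2
w2 = D1*w1 / D2
w2 = 15*462 / 9
w2 = 6930 / 9
w2 = 770 RPM

770 RPM


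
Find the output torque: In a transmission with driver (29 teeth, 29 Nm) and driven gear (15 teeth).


Given: N1 = 29, N2 = 15, T1 = 29 Nm
Using T2/T1 = N2/N1
T2 = T1 * N2 / N1
T2 = 29 * 15 / 29
T2 = 435 / 29
T2 = 15 Nm

15 Nm


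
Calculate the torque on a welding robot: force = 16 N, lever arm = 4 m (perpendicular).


Given: F = 16 N, r = 4 m, angle = 90 deg (perpendicular)
Using tau = F * r * sin(90)
sin(90) = 1
tau = 16 * 4 * 1
tau = 64 Nm

64 Nm


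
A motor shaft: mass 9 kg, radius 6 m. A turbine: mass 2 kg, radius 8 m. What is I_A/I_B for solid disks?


Given: M1=9 kg, R1=6 m, M2=2 kg, R2=8 m
For a disk: I = (1/2)*M*R^2, so I_A/I_B = (M1*R1^2)/(M2*R2^2)
M1*R1^2 = 9*36 = 324
M2*R2^2 = 2*64 = 128
I_A/I_B = 324/128 = 81/32

81/32


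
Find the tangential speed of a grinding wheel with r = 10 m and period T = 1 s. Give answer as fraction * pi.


Given: radius r = 10 m, period T = 1 s
Using v = 2*pi*r / T
v = 2*pi*10 / 1
v = 20*pi / 1
v = 20*pi m/s

20*pi m/s


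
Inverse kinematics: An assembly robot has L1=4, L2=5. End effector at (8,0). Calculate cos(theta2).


Given: L1 = 4, L2 = 5, target (x, y) = (8, 0)
Using cos(theta2) = (x^2 + y^2 - L1^2 - L2^2) / (2*L1*L2)
x^2 + y^2 = 8^2 + 0 = 64
L1^2 + L2^2 = 16 + 25 = 41
Numerator = 64 - 41 = 23
Denominator = 2*4*5 = 40
cos(theta2) = 23/40 = 23/40

23/40


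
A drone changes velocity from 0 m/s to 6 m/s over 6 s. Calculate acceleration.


Given: initial velocity v0 = 0 m/s, final velocity v = 6 m/s, time t = 6 s
Using a = (v - v0) / t
a = (6 - 0) / 6
a = 6 / 6
a = 1 m/s^2

1 m/s^2


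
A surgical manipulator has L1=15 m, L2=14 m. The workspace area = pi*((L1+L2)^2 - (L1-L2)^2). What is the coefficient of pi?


Given: L1 = 15, L2 = 14
(L1+L2)^2 = (29)^2 = 841
(L1-L2)^2 = (1)^2 = 1
Difference = 841 - 1 = 840
This equals 4*L1*L2 = 4*15*14 = 840
Workspace area = 840*pi

840


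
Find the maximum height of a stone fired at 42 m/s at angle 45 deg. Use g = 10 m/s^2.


Given: v0 = 42 m/s, theta = 45 deg, g = 10 m/s^2
sin^2(45) = 1/2
Using H = v0^2 * sin^2(theta) / (2*g)
H = 42^2 * 1/2 / (2*10)
H = 1764 * 1/2 / 20
H = 882 / 20
H = 441/10 m

441/10 m


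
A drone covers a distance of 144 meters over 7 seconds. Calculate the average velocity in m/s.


Given: distance d = 144 m, time t = 7 s
Using v = d / t
v = 144 / 7
v = 144/7 m/s

144/7 m/s


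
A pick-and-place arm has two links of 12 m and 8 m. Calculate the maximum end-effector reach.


Given: L1 = 12 m, L2 = 8 m
For a 2-link planar arm, max reach = L1 + L2 (fully extended)
Max reach = 12 + 8
Max reach = 20 m

20 m


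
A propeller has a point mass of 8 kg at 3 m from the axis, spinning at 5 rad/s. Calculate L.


Given: m = 8 kg, r = 3 m, omega = 5 rad/s
For a point mass: I = m*r^2
I = 8*3^2 = 8*9 = 72
L = I*omega = 72*5
L = 360 kg*m^2/s

360 kg*m^2/s


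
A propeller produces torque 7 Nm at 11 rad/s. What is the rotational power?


Given: tau = 7 Nm, omega = 11 rad/s
Using P = tau * omega
P = 7 * 11
P = 77 W

77 W


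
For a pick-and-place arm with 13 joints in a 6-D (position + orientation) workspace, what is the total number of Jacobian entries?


Given: task space dimension = 6, joints = 13
Jacobian is a 6 x 13 matrix
Total entries = rows * columns
Total = 6 * 13
Total = 78

78
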